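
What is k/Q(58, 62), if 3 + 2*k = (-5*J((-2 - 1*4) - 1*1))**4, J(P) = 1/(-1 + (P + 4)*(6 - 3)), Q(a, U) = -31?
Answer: 47/992 ≈ 0.047379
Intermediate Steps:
J(P) = 1/(11 + 3*P) (J(P) = 1/(-1 + (4 + P)*3) = 1/(-1 + (12 + 3*P)) = 1/(11 + 3*P))
k = -47/32 (k = -3/2 + (-5/(11 + 3*((-2 - 1*4) - 1*1)))**4/2 = -3/2 + (-5/(11 + 3*((-2 - 4) - 1)))**4/2 = -3/2 + (-5/(11 + 3*(-6 - 1)))**4/2 = -3/2 + (-5/(11 + 3*(-7)))**4/2 = -3/2 + (-5/(11 - 21))**4/2 = -3/2 + (-5/(-10))**4/2 = -3/2 + (-5*(-1/10))**4/2 = -3/2 + (1/2)**4/2 = -3/2 + (1/2)*(1/16) = -3/2 + 1/32 = -47/32 ≈ -1.4688)
k/Q(58, 62) = -47/32/(-31) = -47/32*(-1/31) = 47/992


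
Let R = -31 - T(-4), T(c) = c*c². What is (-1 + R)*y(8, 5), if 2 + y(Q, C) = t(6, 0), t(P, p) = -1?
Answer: -96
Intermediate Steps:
T(c) = c³
y(Q, C) = -3 (y(Q, C) = -2 - 1 = -3)
R = 33 (R = -31 - 1*(-4)³ = -31 - 1*(-64) = -31 + 64 = 33)
(-1 + R)*y(8, 5) = (-1 + 33)*(-3) = 32*(-3) = -96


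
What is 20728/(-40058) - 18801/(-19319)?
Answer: 176343113/386940251 ≈ 0.45574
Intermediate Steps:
20728/(-40058) - 18801/(-19319) = 20728*(-1/40058) - 18801*(-1/19319) = -10364/20029 + 18801/19319 = 176343113/386940251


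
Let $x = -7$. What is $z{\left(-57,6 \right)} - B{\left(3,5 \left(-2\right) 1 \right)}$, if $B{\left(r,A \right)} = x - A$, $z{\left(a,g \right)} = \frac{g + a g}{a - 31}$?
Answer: $\frac{9}{11} \approx 0.81818$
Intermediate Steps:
$z{\left(a,g \right)} = \frac{g + a g}{-31 + a}$
$B{\left(r,A \right)} = -7 - A$
$z{\left(-57,6 \right)} - B{\left(3,5 \left(-2\right) 1 \right)} = \frac{6 \left(1 - 57\right)}{-31 - 57} - \left(-7 - 5 \left(-2\right) 1\right) = 6 \frac{1}{-88} \left(-56\right) - \left(-7 - \left(-10\right) 1\right) = 6 \left(- \frac{1}{88}\right) \left(-56\right) - \left(-7 - -10\right) = \frac{42}{11} - \left(-7 + 10\right) = \frac{42}{11} - 3 = \frac{9}{11}$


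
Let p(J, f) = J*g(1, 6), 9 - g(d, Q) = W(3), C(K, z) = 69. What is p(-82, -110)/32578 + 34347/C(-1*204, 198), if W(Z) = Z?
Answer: 186487103/374647 ≈ 497.77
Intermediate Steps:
g(d, Q) = 6 (g(d, Q) = 9 - 1*3 = 9 - 3 = 6)
p(J, f) = 6*J (p(J, f) = J*6 = 6*J)
p(-82, -110)/32578 + 34347/C(-1*204, 198) = (6*(-82))/32578 + 34347/69 = -492*1/32578 + 34347*(1/69) = -246/16289 + 11449/23 = 186487103/374647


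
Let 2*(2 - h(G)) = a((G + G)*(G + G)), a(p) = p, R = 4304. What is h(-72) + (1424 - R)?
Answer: -13246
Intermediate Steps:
h(G) = 2 - 2*G² (h(G) = 2 - (G + G)*(G + G)/2 = 2 - 2*G*2*G/2 = 2 - 2*G²)
h(-72) + (1424 - R) = (2 - 2*(-72)²) + (1424 - 1*4304) = (2 - 2*5184) + (1424 - 4304) = (2 - 10368) - 2880 = -10366 - 2880 = -13246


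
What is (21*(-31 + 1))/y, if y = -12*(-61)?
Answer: -105/122 ≈ -0.86066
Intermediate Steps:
y = 732
(21*(-31 + 1))/y = (21*(-31 + 1))/732 = (21*(-30))*(1/732) = -630*1/732 = -105/122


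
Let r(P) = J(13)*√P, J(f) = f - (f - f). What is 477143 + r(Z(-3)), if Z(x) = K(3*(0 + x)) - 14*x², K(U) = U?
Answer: 477143 + 39*I*√15 ≈ 4.7714e+5 + 151.05*I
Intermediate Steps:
J(f) = f (J(f) = f - 1*0 = f + 0 = f)
Z(x) = -14*x² + 3*x (Z(x) = 3*(0 + x) - 14*x² = 3*x - 14*x² = -14*x² + 3*x)
r(P) = 13*√P
477143 + r(Z(-3)) = 477143 + 13*√(-3*(3 - 14*(-3))) = 477143 + 13*√(-3*(3 + 42)) = 477143 + 13*√(-3*45) = 477143 + 13*√(-135) = 477143 + 13*(3*I*√15) = 477143 + 39*I*√15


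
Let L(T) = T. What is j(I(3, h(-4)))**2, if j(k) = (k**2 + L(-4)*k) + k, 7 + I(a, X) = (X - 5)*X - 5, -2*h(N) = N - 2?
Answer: 142884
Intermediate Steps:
h(N) = 1 - N/2 (h(N) = -(N - 2)/2 = -(-2 + N)/2 = 1 - N/2)
I(a, X) = -12 + X*(-5 + X) (I(a, X) = -7 + ((X - 5)*X - 5) = -7 + ((-5 + X)*X - 5) = -7 + (X*(-5 + X) - 5) = -7 + (-5 + X*(-5 + X)) = -12 + X*(-5 + X))
j(k) = k**2 - 3*k (j(k) = (k**2 - 4*k) + k = k**2 - 3*k)
j(I(3, h(-4)))**2 = ((-12 + (1 - 1/2*(-4))**2 - 5*(1 - 1/2*(-4)))*(-3 + (-12 + (1 - 1/2*(-4))**2 - 5*(1 - 1/2*(-4)))))**2 = ((-12 + (1 + 2)**2 - 5*(1 + 2))*(-3 + (-12 + (1 + 2)**2 - 5*(1 + 2))))**2 = ((-12 + 3**2 - 5*3)*(-3 + (-12 + 3**2 - 5*3)))**2 = ((-12 + 9 - 15)*(-3 + (-12 + 9 - 15)))**2 = (-18*(-3 - 18))**2 = (-18*(-21))**2 = 378**2 = 142884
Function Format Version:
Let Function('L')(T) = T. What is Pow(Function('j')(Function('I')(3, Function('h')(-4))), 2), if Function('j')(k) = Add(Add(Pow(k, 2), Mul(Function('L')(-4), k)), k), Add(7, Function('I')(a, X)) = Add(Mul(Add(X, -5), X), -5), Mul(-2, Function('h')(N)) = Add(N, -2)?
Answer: 142884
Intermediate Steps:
Function('h')(N) = Add(1, Mul(Rational(-1, 2), N)) (Function('h')(N) = Mul(Rational(-1, 2), Add(N, -2)) = Mul(Rational(-1, 2), Add(-2, N)) = Add(1, Mul(Rational(-1, 2), N)))
Function('I')(a, X) = Add(-12, Mul(X, Add(-5, X))) (Function('I')(a, X) = Add(-7, Add(Mul(Add(X, -5), X), -5)) = Add(-7, Add(Mul(Add(-5, X), X), -5)) = Add(-7, Add(Mul(X, Add(-5, X)), -5)) = Add(-7, Add(-5, Mul(X, Add(-5, X)))) = Add(-12, Mul(X, Add(-5, X))))
Function('j')(k) = Add(Pow(k, 2), Mul(-3, k)) (Function('j')(k) = Add(Add(Pow(k, 2), Mul(-4, k)), k) = Add(Pow(k, 2), Mul(-3, k)))
Pow(Function('j')(Function('I')(3, Function('h')(-4))), 2) = Pow(Mul(Add(-12, Pow(Add(1, Mul(Rational(-1, 2), -4)), 2), Mul(-5, Add(1, Mul(Rational(-1, 2), -4)))), Add(-3, Add(-12, Pow(Add(1, Mul(Rational(-1, 2), -4)), 2), Mul(-5, Add(1, Mul(Rational(-1, 2), -4)))))), 2) = Pow(Mul(Add(-12, Pow(Add(1, 2), 2), Mul(-5, Add(1, 2))), Add(-3, Add(-12, Pow(Add(1, 2), 2), Mul(-5, Add(1, 2))))), 2) = Pow(Mul(Add(-12, Pow(3, 2), Mul(-5, 3)), Add(-3, Add(-12, Pow(3, 2), Mul(-5, 3)))), 2) = Pow(Mul(Add(-12, 9, -15), Add(-3, Add(-12, 9, -15))), 2) = Pow(Mul(-18, Add(-3, -18)), 2) = Pow(Mul(-18, -21), 2) = Pow(378, 2) = 142884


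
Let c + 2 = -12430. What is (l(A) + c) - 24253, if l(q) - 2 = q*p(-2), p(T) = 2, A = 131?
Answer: -36421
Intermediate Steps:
c = -12432 (c = -2 - 12430 = -12432)
l(q) = 2 + 2*q (l(q) = 2 + q*2 = 2 + 2*q)
(l(A) + c) - 24253 = ((2 + 2*131) - 12432) - 24253 = ((2 + 262) - 12432) - 24253 = (264 - 12432) - 24253 = -12168 - 24253 = -36421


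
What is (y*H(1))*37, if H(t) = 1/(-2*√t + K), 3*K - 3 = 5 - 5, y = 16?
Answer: -592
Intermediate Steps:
K = 1 (K = 1 + (5 - 5)/3 = 1 + (⅓)*0 = 1 + 0 = 1)
H(t) = 1/(1 - 2*√t) (H(t) = 1/(-2*√t + 1) = 1/(1 - 2*√t))
(y*H(1))*37 = (16*(-1/(-1 + 2*√1)))*37 = (16*(-1/(-1 + 2*1)))*37 = (16*(-1/(-1 + 2)))*37 = (16*(-1/1))*37 = (16*(-1*1))*37 = (16*(-1))*37 = -16*37 = -592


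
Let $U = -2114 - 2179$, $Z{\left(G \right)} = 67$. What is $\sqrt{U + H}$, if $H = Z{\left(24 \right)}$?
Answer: $i \sqrt{4226} \approx 65.008 i$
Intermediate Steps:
$H = 67$
$U = -4293$ ($U = -2114 - 2179 = -4293$)
$\sqrt{U + H} = \sqrt{-4293 + 67} = \sqrt{-4226} = i \sqrt{4226}$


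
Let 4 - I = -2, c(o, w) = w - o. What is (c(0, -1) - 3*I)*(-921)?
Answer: 17499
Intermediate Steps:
I = 6 (I = 4 - 1*(-2) = 4 + 2 = 6)
(c(0, -1) - 3*I)*(-921) = ((-1 - 1*0) - 3*6)*(-921) = ((-1 + 0) - 18)*(-921) = (-1 - 18)*(-921) = -19*(-921) = 17499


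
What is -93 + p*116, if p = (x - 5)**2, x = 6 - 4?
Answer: 951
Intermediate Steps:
x = 2
p = 9 (p = (2 - 5)**2 = (-3)**2 = 9)
-93 + p*116 = -93 + 9*116 = -93 + 1044 = 951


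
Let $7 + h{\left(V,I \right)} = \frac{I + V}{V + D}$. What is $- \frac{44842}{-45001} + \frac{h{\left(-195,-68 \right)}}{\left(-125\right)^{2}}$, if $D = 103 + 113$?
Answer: $\frac{2939066168}{2953190625} \approx 0.99522$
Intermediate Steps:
$D = 216$
$h{\left(V,I \right)} = -7 + \frac{I + V}{216 + V}$ ($h{\left(V,I \right)} = -7 + \frac{I + V}{V + 216} = -7 + \frac{I + V}{216 + V}$)
$- \frac{44842}{-45001} + \frac{h{\left(-195,-68 \right)}}{\left(-125\right)^{2}} = - \frac{44842}{-45001} + \frac{\frac{1}{216 - 195} \left(-1512 - 68 - -1170\right)}{\left(-125\right)^{2}} = \left(-44842\right) \left(- \frac{1}{45001}\right) + \frac{\frac{1}{21} \left(-1512 - 68 + 1170\right)}{15625} = \frac{44842}{45001} + \frac{1}{21} \left(-410\right) \frac{1}{15625} = \frac{44842}{45001} - \frac{82}{65625} = \frac{2939066168}{2953190625}$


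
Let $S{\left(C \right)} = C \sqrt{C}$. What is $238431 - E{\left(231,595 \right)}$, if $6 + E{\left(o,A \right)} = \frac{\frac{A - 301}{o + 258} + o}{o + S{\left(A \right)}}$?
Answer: $\frac{167034445856535}{700539118} - \frac{458405 \sqrt{595}}{700539118} \approx 2.3844 \cdot 10^{5}$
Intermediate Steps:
$S{\left(C \right)} = C^{\frac{3}{2}}$
$E{\left(o,A \right)} = -6 + \frac{o + \frac{-301 + A}{258 + o}}{o + A^{\frac{3}{2}}}$ ($E{\left(o,A \right)} = -6 + \frac{\frac{A - 301}{o + 258} + o}{o + A^{\frac{3}{2}}} = -6 + \frac{\frac{-301 + A}{258 + o} + o}{o + A^{\frac{3}{2}}} = -6 + \frac{o + \frac{-301 + A}{258 + o}}{o + A^{\frac{3}{2}}}$)
$238431 - E{\left(231,595 \right)} = 238431 - \frac{-301 + 595 - 1548 \cdot 595^{\frac{3}{2}} - 297990 - 5 \cdot 231^{2} - 1386 \cdot 595^{\frac{3}{2}}}{231^{2} + 258 \cdot 231 + 258 \cdot 595^{\frac{3}{2}} + 231 \cdot 595^{\frac{3}{2}}} = 238431 - \frac{-301 + 595 - 1548 \cdot 595 \sqrt{595} - 297990 - 266805 - 1386 \cdot 595 \sqrt{595}}{53361 + 59598 + 258 \cdot 595 \sqrt{595} + 231 \cdot 595 \sqrt{595}} = 238431 - \frac{-301 + 595 - 921060 \sqrt{595} - 297990 - 266805 - 824670 \sqrt{595}}{53361 + 59598 + 153510 \sqrt{595} + 137445 \sqrt{595}} = 238431 - \frac{-564501 - 1745730 \sqrt{595}}{112959 + 290955 \sqrt{595}}$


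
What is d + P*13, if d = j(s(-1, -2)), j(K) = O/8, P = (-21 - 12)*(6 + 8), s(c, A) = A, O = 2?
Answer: -24023/4 ≈ -6005.8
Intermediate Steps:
P = -462 (P = -33*14 = -462)
j(K) = 1/4 (j(K) = 2/8 = 2*(1/8) = 1/4)
d = 1/4 ≈ 0.25000
d + P*13 = 1/4 - 462*13 = 1/4 - 6006 = -24023/4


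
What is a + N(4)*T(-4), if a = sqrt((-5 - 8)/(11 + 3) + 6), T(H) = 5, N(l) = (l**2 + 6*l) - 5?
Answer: 175 + sqrt(994)/14 ≈ 177.25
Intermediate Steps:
N(l) = -5 + l**2 + 6*l
a = sqrt(994)/14 (a = sqrt(-13/14 + 6) = sqrt(71/14) = sqrt(994)/14 ≈ 2.2520)
a + N(4)*T(-4) = sqrt(994)/14 + (-5 + 4**2 + 6*4)*5 = sqrt(994)/14 + (-5 + 16 + 24)*5 = sqrt(994)/14 + 35*5 = sqrt(994)/14 + 175 = 175 + sqrt(994)/14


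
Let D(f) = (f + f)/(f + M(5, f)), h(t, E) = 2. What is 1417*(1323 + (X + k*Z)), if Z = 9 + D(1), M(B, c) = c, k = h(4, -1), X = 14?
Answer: 1922869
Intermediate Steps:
k = 2
D(f) = 1 (D(f) = (f + f)/(f + f) = (2*f)/((2*f)) = (2*f)*(1/(2*f)) = 1)
Z = 10 (Z = 9 + 1 = 10)
1417*(1323 + (X + k*Z)) = 1417*(1323 + (14 + 2*10)) = 1417*(1323 + (14 + 20)) = 1417*(1323 + 34) = 1417*1357 = 1922869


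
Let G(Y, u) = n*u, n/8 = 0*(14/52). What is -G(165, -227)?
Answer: 0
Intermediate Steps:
n = 0 (n = 8*(0*(14/52)) = 8*(0*(14*(1/52))) = 8*(0*(7/26)) = 8*0 = 0)
G(Y, u) = 0 (G(Y, u) = 0*u = 0)
-G(165, -227) = -1*0 = 0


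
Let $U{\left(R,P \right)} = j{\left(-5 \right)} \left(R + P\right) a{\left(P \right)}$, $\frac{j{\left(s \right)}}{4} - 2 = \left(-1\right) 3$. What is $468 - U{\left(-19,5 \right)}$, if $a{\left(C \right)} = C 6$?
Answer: $-1212$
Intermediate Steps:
$a{\left(C \right)} = 6 C$
$j{\left(s \right)} = -4$ ($j{\left(s \right)} = 8 + 4 \left(\left(-1\right) 3\right) = 8 + 4 \left(-3\right) = 8 - 12 = -4$)
$U{\left(R,P \right)} = 6 P \left(- 4 P - 4 R\right)$ ($U{\left(R,P \right)} = - 4 \left(R + P\right) 6 P = - 4 \left(P + R\right) 6 P = \left(- 4 P - 4 R\right) 6 P = 6 P \left(- 4 P - 4 R\right)$)
$468 - U{\left(-19,5 \right)} = 468 - \left(-24\right) 5 \left(5 - 19\right) = 468 - \left(-24\right) 5 \left(-14\right) = 468 - 1680 = -1212$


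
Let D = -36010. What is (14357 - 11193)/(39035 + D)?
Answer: 3164/3025 ≈ 1.0459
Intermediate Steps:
(14357 - 11193)/(39035 + D) = (14357 - 11193)/(39035 - 36010) = 3164/3025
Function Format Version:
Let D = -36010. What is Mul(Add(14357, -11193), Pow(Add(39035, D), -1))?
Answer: Rational(3164, 3025) ≈ 1.0459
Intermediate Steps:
Mul(Add(14357, -11193), Pow(Add(39035, D), -1)) = Mul(Add(14357, -11193), Pow(Add(39035, -36010), -1)) = Mul(3164, Pow(3025, -1)) = Mul(3164, Rational(1, 3025)) = Rational(3164, 3025)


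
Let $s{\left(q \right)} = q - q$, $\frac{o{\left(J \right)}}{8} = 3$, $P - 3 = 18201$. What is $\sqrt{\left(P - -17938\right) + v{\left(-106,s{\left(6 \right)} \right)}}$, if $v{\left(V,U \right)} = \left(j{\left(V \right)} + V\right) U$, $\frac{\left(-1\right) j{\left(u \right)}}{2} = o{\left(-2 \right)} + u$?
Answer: $\sqrt{36142} \approx 190.11$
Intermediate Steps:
$P = 18204$ ($P = 3 + 18201 = 18204$)
$o{\left(J \right)} = 24$ ($o{\left(J \right)} = 8 \cdot 3 = 24$)
$s{\left(q \right)} = 0$
$j{\left(u \right)} = -48 - 2 u$ ($j{\left(u \right)} = - 2 \left(24 + u\right) = -48 - 2 u$)
$v{\left(V,U \right)} = U \left(-48 - V\right)$ ($v{\left(V,U \right)} = \left(\left(-48 - 2 V\right) + V\right) U = \left(-48 - V\right) U = U \left(-48 - V\right)$)
$\sqrt{\left(P - -17938\right) + v{\left(-106,s{\left(6 \right)} \right)}} = \sqrt{\left(18204 - -17938\right) - 0 \left(48 - 106\right)} = \sqrt{\left(18204 + 17938\right) - 0 \left(-58\right)} = \sqrt{36142 + 0} = \sqrt{36142}$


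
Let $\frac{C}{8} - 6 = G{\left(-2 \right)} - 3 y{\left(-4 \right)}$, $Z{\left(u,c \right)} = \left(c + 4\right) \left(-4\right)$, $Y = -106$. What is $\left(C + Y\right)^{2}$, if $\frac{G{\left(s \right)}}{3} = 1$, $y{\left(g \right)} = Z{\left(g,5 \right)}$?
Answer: $688900$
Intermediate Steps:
$Z{\left(u,c \right)} = -16 - 4 c$ ($Z{\left(u,c \right)} = \left(4 + c\right) \left(-4\right) = -16 - 4 c$)
$y{\left(g \right)} = -36$ ($y{\left(g \right)} = -16 - 20 = -36$)
$G{\left(s \right)} = 3$ ($G{\left(s \right)} = 3 \cdot 1 = 3$)
$C = 936$ ($C = 48 + 8 \left(3 - -108\right) = 48 + 8 \left(3 + 108\right) = 48 + 8 \cdot 111 = 48 + 888 = 936$)
$\left(C + Y\right)^{2} = \left(936 - 106\right)^{2} = 830^{2} = 688900$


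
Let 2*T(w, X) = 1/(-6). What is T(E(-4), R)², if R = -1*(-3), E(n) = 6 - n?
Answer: 1/144 ≈ 0.0069444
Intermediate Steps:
R = 3
T(w, X) = -1/12 (T(w, X) = (½)/(-6) = (½)*(-⅙) = -1/12)
T(E(-4), R)² = (-1/12)² = 1/144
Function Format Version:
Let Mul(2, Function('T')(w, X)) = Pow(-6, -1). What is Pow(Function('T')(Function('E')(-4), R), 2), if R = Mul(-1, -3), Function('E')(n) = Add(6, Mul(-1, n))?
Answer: Rational(1, 144) ≈ 0.0069444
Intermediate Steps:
R = 3
Function('T')(w, X) = Rational(-1, 12) (Function('T')(w, X) = Mul(Rational(1, 2), Pow(-6, -1)) = Mul(Rational(1, 2), Rational(-1, 6)) = Rational(-1, 12))
Pow(Function('T')(Function('E')(-4), R), 2) = Pow(Rational(-1, 12), 2) = Rational(1, 144)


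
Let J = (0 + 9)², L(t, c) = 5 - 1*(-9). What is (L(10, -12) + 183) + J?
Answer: 278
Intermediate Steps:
L(t, c) = 14 (L(t, c) = 5 + 9 = 14)
J = 81 (J = 9² = 81)
(L(10, -12) + 183) + J = (14 + 183) + 81 = 197 + 81 = 278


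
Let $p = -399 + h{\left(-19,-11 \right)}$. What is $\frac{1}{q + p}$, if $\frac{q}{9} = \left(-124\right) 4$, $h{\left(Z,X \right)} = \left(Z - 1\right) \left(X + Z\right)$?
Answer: $- \frac{1}{4263} \approx -0.00023458$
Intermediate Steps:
$h{\left(Z,X \right)} = \left(-1 + Z\right) \left(X + Z\right)$
$q = -4464$ ($q = 9 \left(\left(-124\right) 4\right) = 9 \left(-496\right) = -4464$)
$p = 201$ ($p = -399 - \left(-239 - 361\right) = -399 + \left(361 + 11 + 19 + 209\right) = -399 + 600 = 201$)
$\frac{1}{q + p} = \frac{1}{-4464 + 201} = \frac{1}{-4263} = - \frac{1}{4263}$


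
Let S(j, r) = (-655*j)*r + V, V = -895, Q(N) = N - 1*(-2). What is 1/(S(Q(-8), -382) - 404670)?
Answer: -1/1906825 ≈ -5.2443e-7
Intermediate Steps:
Q(N) = 2 + N (Q(N) = N + 2 = 2 + N)
S(j, r) = -895 - 655*j*r (S(j, r) = (-655*j)*r - 895 = -655*j*r - 895 = -895 - 655*j*r)
1/(S(Q(-8), -382) - 404670) = 1/((-895 - 655*(2 - 8)*(-382)) - 404670) = 1/((-895 - 655*(-6)*(-382)) - 404670) = 1/((-895 - 1501260) - 404670) = 1/(-1502155 - 404670) = 1/(-1906825) = -1/1906825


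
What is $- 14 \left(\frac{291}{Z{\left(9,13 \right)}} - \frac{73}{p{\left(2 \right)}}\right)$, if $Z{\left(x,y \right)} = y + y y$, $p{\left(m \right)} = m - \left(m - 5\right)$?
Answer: $\frac{11831}{65} \approx 182.02$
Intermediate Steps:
$p{\left(m \right)} = 5$ ($p{\left(m \right)} = m - \left(m - 5\right) = m - \left(-5 + m\right) = 5$)
$Z{\left(x,y \right)} = y + y^{2}$
$- 14 \left(\frac{291}{Z{\left(9,13 \right)}} - \frac{73}{p{\left(2 \right)}}\right) = - 14 \left(\frac{291}{13 \left(1 + 13\right)} - \frac{73}{5}\right) = - 14 \left(\frac{291}{13 \cdot 14} - \frac{73}{5}\right) = - 14 \left(\frac{291}{182} - \frac{73}{5}\right) = \left(-14\right) \left(- \frac{11831}{910}\right) = \frac{11831}{65}$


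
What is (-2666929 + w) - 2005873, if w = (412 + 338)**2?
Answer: -4110302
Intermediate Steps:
w = 562500 (w = 750**2 = 562500)
(-2666929 + w) - 2005873 = (-2666929 + 562500) - 2005873 = -2104429 - 2005873 = -4110302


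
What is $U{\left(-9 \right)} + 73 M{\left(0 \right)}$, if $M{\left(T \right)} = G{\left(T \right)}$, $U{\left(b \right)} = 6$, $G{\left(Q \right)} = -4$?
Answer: $-286$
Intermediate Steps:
$M{\left(T \right)} = -4$
$U{\left(-9 \right)} + 73 M{\left(0 \right)} = 6 + 73 \left(-4\right) = 6 - 292 = -286$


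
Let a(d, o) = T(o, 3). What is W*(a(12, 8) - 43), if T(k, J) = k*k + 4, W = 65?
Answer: 1625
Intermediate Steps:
T(k, J) = 4 + k**2 (T(k, J) = k**2 + 4 = 4 + k**2)
a(d, o) = 4 + o**2
W*(a(12, 8) - 43) = 65*((4 + 8**2) - 43) = 65*((4 + 64) - 43) = 65*(68 - 43) = 65*25 = 1625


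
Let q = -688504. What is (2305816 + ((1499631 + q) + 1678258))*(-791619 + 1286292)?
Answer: 2372056464273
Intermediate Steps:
(2305816 + ((1499631 + q) + 1678258))*(-791619 + 1286292) = (2305816 + ((1499631 - 688504) + 1678258))*(-791619 + 1286292) = (2305816 + (811127 + 1678258))*494673 = (2305816 + 2489385)*494673 = 4795201*494673 = 2372056464273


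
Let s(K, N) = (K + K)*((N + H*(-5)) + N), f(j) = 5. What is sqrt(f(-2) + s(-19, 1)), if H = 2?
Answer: sqrt(309) ≈ 17.578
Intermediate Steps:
s(K, N) = 2*K*(-10 + 2*N) (s(K, N) = (K + K)*((N + 2*(-5)) + N) = (2*K)*((N - 10) + N) = (2*K)*((-10 + N) + N) = (2*K)*(-10 + 2*N) = 2*K*(-10 + 2*N))
sqrt(f(-2) + s(-19, 1)) = sqrt(5 + 4*(-19)*(-5 + 1)) = sqrt(5 + 4*(-19)*(-4)) = sqrt(5 + 304) = sqrt(309)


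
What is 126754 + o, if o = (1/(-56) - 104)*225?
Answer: 5787599/56 ≈ 1.0335e+5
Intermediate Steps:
o = -1310625/56 (o = (-1/56 - 104)*225 = -5825/56*225 = -1310625/56 ≈ -23404.)
126754 + o = 126754 - 1310625/56 = 5787599/56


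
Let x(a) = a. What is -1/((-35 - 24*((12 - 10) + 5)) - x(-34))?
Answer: 1/169 ≈ 0.0059172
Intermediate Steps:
-1/((-35 - 24*((12 - 10) + 5)) - x(-34)) = -1/((-35 - 24*((12 - 10) + 5)) - 1*(-34)) = -1/((-35 - 24*(2 + 5)) + 34) = -1/((-35 - 24*7) + 34) = -1/((-35 - 168) + 34) = -1/(-203 + 34) = -1/(-169) = -1*(-1/169) = 1/169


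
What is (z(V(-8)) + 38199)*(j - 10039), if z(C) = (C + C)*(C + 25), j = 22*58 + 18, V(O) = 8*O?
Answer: -377705295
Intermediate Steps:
j = 1294 (j = 1276 + 18 = 1294)
z(C) = 2*C*(25 + C) (z(C) = (2*C)*(25 + C) = 2*C*(25 + C))
(z(V(-8)) + 38199)*(j - 10039) = (2*(8*(-8))*(25 + 8*(-8)) + 38199)*(1294 - 10039) = (2*(-64)*(25 - 64) + 38199)*(-8745) = (2*(-64)*(-39) + 38199)*(-8745) = (4992 + 38199)*(-8745) = 43191*(-8745) = -377705295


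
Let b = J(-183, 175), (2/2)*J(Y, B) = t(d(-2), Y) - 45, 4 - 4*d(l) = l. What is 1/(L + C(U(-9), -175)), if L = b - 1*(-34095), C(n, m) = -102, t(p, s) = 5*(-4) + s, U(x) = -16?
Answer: 1/33745 ≈ 2.9634e-5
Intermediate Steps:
d(l) = 1 - l/4
t(p, s) = -20 + s
J(Y, B) = -65 + Y (J(Y, B) = (-20 + Y) - 45 = -65 + Y)
b = -248 (b = -65 - 183 = -248)
L = 33847 (L = -248 - 1*(-34095) = -248 + 34095 = 33847)
1/(L + C(U(-9), -175)) = 1/(33847 - 102) = 1/33745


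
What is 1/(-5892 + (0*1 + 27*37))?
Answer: -1/4893 ≈ -0.00020437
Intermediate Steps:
1/(-5892 + (0*1 + 27*37)) = 1/(-5892 + (0 + 999)) = 1/(-5892 + 999) = 1/(-4893) = -1/4893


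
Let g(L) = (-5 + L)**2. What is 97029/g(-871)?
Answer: 10781/85264 ≈ 0.12644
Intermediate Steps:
97029/g(-871) = 97029/((-5 - 871)**2) = 97029/((-876)**2) = 97029/767376 = 97029*(1/767376) = 10781/85264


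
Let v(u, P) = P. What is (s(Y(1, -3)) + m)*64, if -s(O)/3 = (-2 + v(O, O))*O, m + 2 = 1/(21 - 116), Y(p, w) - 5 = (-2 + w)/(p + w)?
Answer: -764624/95 ≈ -8048.7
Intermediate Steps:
Y(p, w) = 5 + (-2 + w)/(p + w)
m = -191/95 (m = -2 + 1/(21 - 116) = -2 + 1/(-95) = -2 - 1/95 = -191/95 ≈ -2.0105)
s(O) = -3*O*(-2 + O) (s(O) = -3*(-2 + O)*O = -3*O*(-2 + O))
(s(Y(1, -3)) + m)*64 = (3*((-2 + 5*1 + 6*(-3))/(1 - 3))*(2 - (-2 + 5*1 + 6*(-3))/(1 - 3)) - 191/95)*64 = (3*((-2 + 5 - 18)/(-2))*(2 - (-2 + 5 - 18)/(-2)) - 191/95)*64 = (3*(-½*(-15))*(2 - (-1)*(-15)/2) - 191/95)*64 = (3*(15/2)*(2 - 1*15/2) - 191/95)*64 = (3*(15/2)*(2 - 15/2) - 191/95)*64 = (3*(15/2)*(-11/2) - 191/95)*64 = (-495/4 - 191/95)*64 = -47789/380*64 = -764624/95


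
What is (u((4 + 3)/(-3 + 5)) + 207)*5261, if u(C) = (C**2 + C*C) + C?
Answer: 1236335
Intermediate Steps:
u(C) = C + 2*C**2 (u(C) = (C**2 + C**2) + C = 2*C**2 + C = C + 2*C**2)
(u((4 + 3)/(-3 + 5)) + 207)*5261 = (((4 + 3)/(-3 + 5))*(1 + 2*((4 + 3)/(-3 + 5))) + 207)*5261 = ((7/2)*(1 + 2*(7/2)) + 207)*5261 = ((7*(1/2))*(1 + 2*(7*(1/2))) + 207)*5261 = (7*(1 + 2*(7/2))/2 + 207)*5261 = (7*(1 + 7)/2 + 207)*5261 = ((7/2)*8 + 207)*5261 = (28 + 207)*5261 = 235*5261 = 1236335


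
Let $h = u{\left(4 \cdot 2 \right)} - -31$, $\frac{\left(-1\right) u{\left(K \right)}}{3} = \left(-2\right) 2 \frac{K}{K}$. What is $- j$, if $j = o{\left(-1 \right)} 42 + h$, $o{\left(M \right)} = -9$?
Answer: $335$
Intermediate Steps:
$u{\left(K \right)} = 12$ ($u{\left(K \right)} = - 3 \left(-2\right) 2 \frac{K}{K} = - 3 \left(\left(-4\right) 1\right) = \left(-3\right) \left(-4\right) = 12$)
$h = 43$ ($h = 12 - -31 = 12 + 31 = 43$)
$j = -335$ ($j = \left(-9\right) 42 + 43 = -378 + 43 = -335$)
$- j = \left(-1\right) \left(-335\right) = 335$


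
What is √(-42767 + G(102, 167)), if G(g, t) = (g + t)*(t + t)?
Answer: 3*√5231 ≈ 216.98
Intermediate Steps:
G(g, t) = 2*t*(g + t) (G(g, t) = (g + t)*(2*t) = 2*t*(g + t))
√(-42767 + G(102, 167)) = √(-42767 + 2*167*(102 + 167)) = √(-42767 + 2*167*269) = √(-42767 + 89846) = √47079 = 3*√5231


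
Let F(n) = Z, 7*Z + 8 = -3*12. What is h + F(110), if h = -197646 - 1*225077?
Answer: -2959105/7 ≈ -4.2273e+5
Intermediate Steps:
Z = -44/7 (Z = -8/7 + (-3*12)/7 = -8/7 + (⅐)*(-36) = -8/7 - 36/7 = -44/7 ≈ -6.2857)
h = -422723 (h = -197646 - 225077 = -422723)
F(n) = -44/7
h + F(110) = -422723 - 44/7 = -2959105/7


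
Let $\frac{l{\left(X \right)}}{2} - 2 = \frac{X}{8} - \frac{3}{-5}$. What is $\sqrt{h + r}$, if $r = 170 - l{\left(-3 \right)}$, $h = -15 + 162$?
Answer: $\frac{\sqrt{31255}}{10} \approx 17.679$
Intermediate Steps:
$l{\left(X \right)} = \frac{26}{5} + \frac{X}{4}$ ($l{\left(X \right)} = 4 + 2 \left(\frac{X}{8} - \frac{3}{-5}\right) = 4 + 2 \left(X \frac{1}{8} - - \frac{3}{5}\right) = 4 + 2 \left(\frac{X}{8} + \frac{3}{5}\right) = 4 + 2 \left(\frac{3}{5} + \frac{X}{8}\right) = 4 + \left(\frac{6}{5} + \frac{X}{4}\right) = \frac{26}{5} + \frac{X}{4}$)
$h = 147$
$r = \frac{3311}{20}$ ($r = 170 - \left(\frac{26}{5} + \frac{1}{4} \left(-3\right)\right) = 170 - \left(\frac{26}{5} - \frac{3}{4}\right) = 170 - \frac{89}{20} = \frac{3311}{20} \approx 165.55$)
$\sqrt{h + r} = \sqrt{147 + \frac{3311}{20}} = \sqrt{\frac{6251}{20}} = \frac{\sqrt{31255}}{10}$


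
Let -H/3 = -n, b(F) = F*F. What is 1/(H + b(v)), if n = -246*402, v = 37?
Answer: -1/295307 ≈ -3.3863e-6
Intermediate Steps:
b(F) = F**2
n = -98892
H = -296676 (H = -(-3)*(-98892) = -3*98892 = -296676)
1/(H + b(v)) = 1/(-296676 + 37**2) = 1/(-296676 + 1369) = 1/(-295307) = -1/295307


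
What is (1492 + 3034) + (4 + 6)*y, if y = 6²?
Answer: 4886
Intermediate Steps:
y = 36
(1492 + 3034) + (4 + 6)*y = (1492 + 3034) + (4 + 6)*36 = 4526 + 10*36 = 4526 + 360 = 4886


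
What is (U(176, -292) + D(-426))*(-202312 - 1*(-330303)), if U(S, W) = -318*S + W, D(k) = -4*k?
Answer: -6982676996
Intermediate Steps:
U(S, W) = W - 318*S
(U(176, -292) + D(-426))*(-202312 - 1*(-330303)) = ((-292 - 318*176) - 4*(-426))*(-202312 - 1*(-330303)) = ((-292 - 55968) + 1704)*(-202312 + 330303) = (-56260 + 1704)*127991 = -54556*127991 = -6982676996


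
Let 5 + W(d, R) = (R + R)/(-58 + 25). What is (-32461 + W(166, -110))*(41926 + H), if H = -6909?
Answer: -3409885426/3 ≈ -1.1366e+9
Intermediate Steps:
W(d, R) = -5 - 2*R/33 (W(d, R) = -5 + (R + R)/(-58 + 25) = -5 + (2*R)/(-33) = -5 + (2*R)*(-1/33) = -5 - 2*R/33)
(-32461 + W(166, -110))*(41926 + H) = (-32461 + (-5 - 2/33*(-110)))*(41926 - 6909) = (-32461 + (-5 + 20/3))*35017 = (-32461 + 5/3)*35017 = -97378/3*35017 = -3409885426/3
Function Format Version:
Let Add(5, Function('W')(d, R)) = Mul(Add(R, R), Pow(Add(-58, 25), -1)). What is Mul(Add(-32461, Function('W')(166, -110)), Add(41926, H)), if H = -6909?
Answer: Rational(-3409885426, 3) ≈ -1.1366e+9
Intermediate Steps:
Function('W')(d, R) = Add(-5, Mul(Rational(-2, 33), R)) (Function('W')(d, R) = Add(-5, Mul(Add(R, R), Pow(Add(-58, 25), -1))) = Add(-5, Mul(Mul(2, R), Pow(-33, -1))) = Add(-5, Mul(Mul(2, R), Rational(-1, 33))) = Add(-5, Mul(Rational(-2, 33), R)))
Mul(Add(-32461, Function('W')(166, -110)), Add(41926, H)) = Mul(Add(-32461, Add(-5, Mul(Rational(-2, 33), -110))), Add(41926, -6909)) = Mul(Add(-32461, Add(-5, Rational(20, 3))), 35017) = Mul(Add(-32461, Rational(5, 3)), 35017) = Mul(Rational(-97378, 3), 35017) = Rational(-3409885426, 3)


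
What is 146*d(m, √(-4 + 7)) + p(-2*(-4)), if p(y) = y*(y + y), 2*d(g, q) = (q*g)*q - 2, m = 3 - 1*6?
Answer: -675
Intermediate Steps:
m = -3 (m = 3 - 6 = -3)
d(g, q) = -1 + g*q²/2 (d(g, q) = ((q*g)*q - 2)/2 = ((g*q)*q - 2)/2 = (g*q² - 2)/2 = (-2 + g*q²)/2 = -1 + g*q²/2)
p(y) = 2*y² (p(y) = y*(2*y) = 2*y²)
146*d(m, √(-4 + 7)) + p(-2*(-4)) = 146*(-1 + (½)*(-3)*(√(-4 + 7))²) + 2*(-2*(-4))² = 146*(-1 + (½)*(-3)*(√3)²) + 2*8² = 146*(-1 + (½)*(-3)*3) + 2*64 = 146*(-1 - 9/2) + 128 = 146*(-11/2) + 128 = -803 + 128 = -675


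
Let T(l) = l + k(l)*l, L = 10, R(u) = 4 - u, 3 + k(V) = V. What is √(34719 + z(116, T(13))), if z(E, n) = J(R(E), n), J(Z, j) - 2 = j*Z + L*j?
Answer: √20135 ≈ 141.90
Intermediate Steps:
k(V) = -3 + V
J(Z, j) = 2 + 10*j + Z*j (J(Z, j) = 2 + (j*Z + 10*j) = 2 + (Z*j + 10*j) = 2 + (10*j + Z*j) = 2 + 10*j + Z*j)
T(l) = l + l*(-3 + l) (T(l) = l + (-3 + l)*l = l + l*(-3 + l))
z(E, n) = 2 + 10*n + n*(4 - E) (z(E, n) = 2 + 10*n + (4 - E)*n = 2 + 10*n + n*(4 - E))
√(34719 + z(116, T(13))) = √(34719 + (2 + 14*(13*(-2 + 13)) - 1*116*13*(-2 + 13))) = √(34719 + (2 + 14*(13*11) - 1*116*13*11)) = √(34719 + (2 + 14*143 - 1*116*143)) = √(34719 + (2 + 2002 - 16588)) = √(34719 - 14584) = √20135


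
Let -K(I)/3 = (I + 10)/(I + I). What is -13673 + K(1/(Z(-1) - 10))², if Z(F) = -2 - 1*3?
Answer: 145117/4 ≈ 36279.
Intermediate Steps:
Z(F) = -5 (Z(F) = -2 - 3 = -5)
K(I) = -3*(10 + I)/(2*I) (K(I) = -3*(I + 10)/(I + I) = -3*(10 + I)/(2*I))
-13673 + K(1/(Z(-1) - 10))² = -13673 + (-3/2 - 15/(1/(-5 - 10)))² = -13673 + (-3/2 - 15/(1/(-15)))² = -13673 + (-3/2 - 15/(-1/15))² = -13673 + (-3/2 - 15*(-15))² = -13673 + (-3/2 + 225)² = -13673 + (447/2)² = -13673 + 199809/4 = 145117/4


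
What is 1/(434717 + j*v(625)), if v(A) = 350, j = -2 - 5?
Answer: 1/432267 ≈ 2.3134e-6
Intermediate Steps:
j = -7
1/(434717 + j*v(625)) = 1/(434717 - 7*350) = 1/(434717 - 2450) = 1/432267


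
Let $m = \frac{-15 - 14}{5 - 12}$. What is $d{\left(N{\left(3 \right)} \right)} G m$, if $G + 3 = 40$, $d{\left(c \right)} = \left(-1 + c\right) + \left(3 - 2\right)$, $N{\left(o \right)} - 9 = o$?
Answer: $\frac{12876}{7} \approx 1839.4$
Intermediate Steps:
$N{\left(o \right)} = 9 + o$
$m = \frac{29}{7}$ ($m = - \frac{29}{-7} = \left(-29\right) \left(- \frac{1}{7}\right) = \frac{29}{7} \approx 4.1429$)
$d{\left(c \right)} = c$ ($d{\left(c \right)} = \left(-1 + c\right) + \left(3 - 2\right) = \left(-1 + c\right) + 1 = c$)
$G = 37$ ($G = -3 + 40 = 37$)
$d{\left(N{\left(3 \right)} \right)} G m = \left(9 + 3\right) 37 \cdot \frac{29}{7} = 12 \cdot 37 \cdot \frac{29}{7} = 444 \cdot \frac{29}{7} = \frac{12876}{7}$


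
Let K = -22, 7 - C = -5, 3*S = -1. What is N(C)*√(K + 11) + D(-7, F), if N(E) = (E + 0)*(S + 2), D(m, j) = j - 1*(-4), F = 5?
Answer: 9 + 20*I*√11 ≈ 9.0 + 66.333*I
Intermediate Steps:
S = -⅓ (S = (⅓)*(-1) = -⅓ ≈ -0.33333)
C = 12 (C = 7 - 1*(-5) = 7 + 5 = 12)
D(m, j) = 4 + j (D(m, j) = j + 4 = 4 + j)
N(E) = 5*E/3 (N(E) = (E + 0)*(-⅓ + 2) = E*(5/3) = 5*E/3)
N(C)*√(K + 11) + D(-7, F) = ((5/3)*12)*√(-22 + 11) + (4 + 5) = 20*√(-11) + 9 = 20*(I*√11) + 9 = 20*I*√11 + 9 = 9 + 20*I*√11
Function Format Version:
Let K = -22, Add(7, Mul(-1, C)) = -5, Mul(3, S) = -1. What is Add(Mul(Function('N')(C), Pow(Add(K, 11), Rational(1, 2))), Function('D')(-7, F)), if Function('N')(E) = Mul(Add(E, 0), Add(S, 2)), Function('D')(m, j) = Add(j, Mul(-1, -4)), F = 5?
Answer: Add(9, Mul(20, I, Pow(11, Rational(1, 2)))) ≈ Add(9.0000, Mul(66.333, I))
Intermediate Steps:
S = Rational(-1, 3) (S = Mul(Rational(1, 3), -1) = Rational(-1, 3) ≈ -0.33333)
C = 12 (C = Add(7, Mul(-1, -5)) = Add(7, 5) = 12)
Function('D')(m, j) = Add(4, j) (Function('D')(m, j) = Add(j, 4) = Add(4, j))
Function('N')(E) = Mul(Rational(5, 3), E) (Function('N')(E) = Mul(Add(E, 0), Add(Rational(-1, 3), 2)) = Mul(E, Rational(5, 3)) = Mul(Rational(5, 3), E))
Add(Mul(Function('N')(C), Pow(Add(K, 11), Rational(1, 2))), Function('D')(-7, F)) = Add(Mul(Mul(Rational(5, 3), 12), Pow(Add(-22, 11), Rational(1, 2))), Add(4, 5)) = Add(Mul(20, Pow(-11, Rational(1, 2))), 9) = Add(Mul(20, Mul(I, Pow(11, Rational(1, 2)))), 9) = Add(Mul(20, I, Pow(11, Rational(1, 2))), 9) = Add(9, Mul(20, I, Pow(11, Rational(1, 2))))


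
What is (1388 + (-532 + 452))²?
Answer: 1710864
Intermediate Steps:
(1388 + (-532 + 452))² = (1388 - 80)² = 1308² = 1710864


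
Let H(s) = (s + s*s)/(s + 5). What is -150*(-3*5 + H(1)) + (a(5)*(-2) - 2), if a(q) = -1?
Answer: 2200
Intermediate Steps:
H(s) = (s + s²)/(5 + s)
-150*(-3*5 + H(1)) + (a(5)*(-2) - 2) = -150*(-3*5 + 1*(1 + 1)/(5 + 1)) + (-1*(-2) - 2) = -150*(-15 + 1*2/6) + (2 - 2) = -150*(-15 + 1*(⅙)*2) + 0 = -150*(-15 + ⅓) + 0 = -150*(-44/3) + 0 = 2200 + 0 = 2200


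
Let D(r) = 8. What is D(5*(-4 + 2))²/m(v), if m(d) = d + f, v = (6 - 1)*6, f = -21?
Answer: 64/9 ≈ 7.1111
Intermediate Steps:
v = 30 (v = 5*6 = 30)
m(d) = -21 + d (m(d) = d - 21 = -21 + d)
D(5*(-4 + 2))²/m(v) = 8²/(-21 + 30) = 64/9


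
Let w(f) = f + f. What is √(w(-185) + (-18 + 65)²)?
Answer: √1839 ≈ 42.884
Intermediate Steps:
w(f) = 2*f
√(w(-185) + (-18 + 65)²) = √(2*(-185) + (-18 + 65)²) = √(-370 + 47²) = √(-370 + 2209) = √1839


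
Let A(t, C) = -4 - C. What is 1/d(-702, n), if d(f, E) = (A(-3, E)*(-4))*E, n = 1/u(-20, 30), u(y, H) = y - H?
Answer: -625/199 ≈ -3.1407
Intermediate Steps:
n = -1/50 (n = 1/(-20 - 1*30) = 1/(-20 - 30) = 1/(-50) = -1/50 ≈ -0.020000)
d(f, E) = E*(16 + 4*E) (d(f, E) = ((-4 - E)*(-4))*E = (16 + 4*E)*E = E*(16 + 4*E))
1/d(-702, n) = 1/(4*(-1/50)*(4 - 1/50)) = 1/(4*(-1/50)*(199/50)) = 1/(-199/625) = -625/199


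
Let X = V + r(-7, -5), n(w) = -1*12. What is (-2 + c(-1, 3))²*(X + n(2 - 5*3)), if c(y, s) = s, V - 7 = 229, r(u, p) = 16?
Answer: 240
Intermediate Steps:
V = 236 (V = 7 + 229 = 236)
n(w) = -12
X = 252 (X = 236 + 16 = 252)
(-2 + c(-1, 3))²*(X + n(2 - 5*3)) = (-2 + 3)²*(252 - 12) = 1²*240 = 1*240 = 240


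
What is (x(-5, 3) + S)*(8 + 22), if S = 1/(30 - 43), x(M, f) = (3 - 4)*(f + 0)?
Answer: -1200/13 ≈ -92.308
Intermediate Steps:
x(M, f) = -f
S = -1/13 (S = 1/(-13) = -1/13 ≈ -0.076923)
(x(-5, 3) + S)*(8 + 22) = (-1*3 - 1/13)*(8 + 22) = (-3 - 1/13)*30 = -40/13*30 = -1200/13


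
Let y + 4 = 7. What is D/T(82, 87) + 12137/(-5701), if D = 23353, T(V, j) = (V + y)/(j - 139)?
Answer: -6924075201/484585 ≈ -14289.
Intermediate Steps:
y = 3 (y = -4 + 7 = 3)
T(V, j) = (3 + V)/(-139 + j) (T(V, j) = (V + 3)/(j - 139) = (3 + V)/(-139 + j))
D/T(82, 87) + 12137/(-5701) = 23353/(((3 + 82)/(-139 + 87))) + 12137/(-5701) = 23353/((85/(-52))) + 12137*(-1/5701) = 23353/((-1/52*85)) - 12137/5701 = 23353/(-85/52) - 12137/5701 = 23353*(-52/85) - 12137/5701 = -1214356/85 - 12137/5701 = -6924075201/484585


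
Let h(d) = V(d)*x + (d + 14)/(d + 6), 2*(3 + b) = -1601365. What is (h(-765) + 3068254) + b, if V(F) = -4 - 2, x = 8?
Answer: 3442097621/1518 ≈ 2.2675e+6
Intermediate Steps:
b = -1601371/2 (b = -3 + (½)*(-1601365) = -3 - 1601365/2 = -1601371/2 ≈ -8.0069e+5)
V(F) = -6
h(d) = -48 + (14 + d)/(6 + d) (h(d) = -6*8 + (d + 14)/(d + 6) = -48 + (14 + d)/(6 + d))
(h(-765) + 3068254) + b = ((-274 - 47*(-765))/(6 - 765) + 3068254) - 1601371/2 = ((-274 + 35955)/(-759) + 3068254) - 1601371/2 = (-1/759*35681 + 3068254) - 1601371/2 = (-35681/759 + 3068254) - 1601371/2 = 2328769105/759 - 1601371/2 = 3442097621/1518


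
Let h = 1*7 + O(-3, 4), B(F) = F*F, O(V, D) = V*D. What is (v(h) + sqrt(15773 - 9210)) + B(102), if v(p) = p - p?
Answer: 10404 + sqrt(6563) ≈ 10485.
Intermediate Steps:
O(V, D) = D*V
B(F) = F**2
h = -5 (h = 1*7 + 4*(-3) = 7 - 12 = -5)
v(p) = 0
(v(h) + sqrt(15773 - 9210)) + B(102) = (0 + sqrt(15773 - 9210)) + 102**2 = (0 + sqrt(6563)) + 10404 = sqrt(6563) + 10404 = 10404 + sqrt(6563)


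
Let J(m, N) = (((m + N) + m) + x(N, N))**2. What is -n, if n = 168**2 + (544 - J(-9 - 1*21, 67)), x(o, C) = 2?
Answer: -28687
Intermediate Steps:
J(m, N) = (2 + N + 2*m)**2 (J(m, N) = (((m + N) + m) + 2)**2 = (((N + m) + m) + 2)**2 = ((N + 2*m) + 2)**2 = (2 + N + 2*m)**2)
n = 28687 (n = 168**2 + (544 - (2 + 67 + 2*(-9 - 1*21))**2) = 28224 + (544 - (2 + 67 + 2*(-9 - 21))**2) = 28224 + (544 - (2 + 67 + 2*(-30))**2) = 28224 + (544 - (2 + 67 - 60)**2) = 28224 + (544 - 1*9**2) = 28224 + (544 - 1*81) = 28224 + (544 - 81) = 28224 + 463 = 28687)
-n = -1*28687 = -28687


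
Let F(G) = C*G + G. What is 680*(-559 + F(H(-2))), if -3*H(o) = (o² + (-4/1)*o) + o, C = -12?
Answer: -1065560/3 ≈ -3.5519e+5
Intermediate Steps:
H(o) = o - o²/3 (H(o) = -((o² + (-4/1)*o) + o)/3 = -((o² + (-4*1)*o) + o)/3 = -((o² - 4*o) + o)/3 = -(o² - 3*o)/3 = o - o²/3)
F(G) = -11*G (F(G) = -12*G + G = -11*G)
680*(-559 + F(H(-2))) = 680*(-559 - 11*(-2)*(3 - 1*(-2))/3) = 680*(-559 - 11*(-2)*(3 + 2)/3) = 680*(-559 - 11*(-2)*5/3) = 680*(-559 - 11*(-10/3)) = 680*(-559 + 110/3) = 680*(-1567/3) = -1065560/3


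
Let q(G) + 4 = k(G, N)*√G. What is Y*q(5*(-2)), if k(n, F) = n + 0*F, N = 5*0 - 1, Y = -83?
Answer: 332 + 830*I*√10 ≈ 332.0 + 2624.7*I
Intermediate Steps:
N = -1 (N = 0 - 1 = -1)
k(n, F) = n (k(n, F) = n + 0 = n)
q(G) = -4 + G^(3/2) (q(G) = -4 + G*√G = -4 + G^(3/2))
Y*q(5*(-2)) = -83*(-4 + (5*(-2))^(3/2)) = -83*(-4 + (-10)^(3/2)) = -83*(-4 - 10*I*√10) = 332 + 830*I*√10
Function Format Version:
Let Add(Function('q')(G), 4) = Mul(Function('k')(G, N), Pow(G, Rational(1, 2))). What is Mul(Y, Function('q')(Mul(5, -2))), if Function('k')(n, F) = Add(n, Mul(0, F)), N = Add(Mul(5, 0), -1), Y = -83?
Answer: Add(332, Mul(830, I, Pow(10, Rational(1, 2)))) ≈ Add(332.00, Mul(2624.7, I))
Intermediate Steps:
N = -1 (N = Add(0, -1) = -1)
Function('k')(n, F) = n (Function('k')(n, F) = Add(n, 0) = n)
Function('q')(G) = Add(-4, Pow(G, Rational(3, 2))) (Function('q')(G) = Add(-4, Mul(G, Pow(G, Rational(1, 2)))) = Add(-4, Pow(G, Rational(3, 2))))
Mul(Y, Function('q')(Mul(5, -2))) = Mul(-83, Add(-4, Pow(Mul(5, -2), Rational(3, 2)))) = Mul(-83, Add(-4, Pow(-10, Rational(3, 2)))) = Mul(-83, Add(-4, Mul(-10, I, Pow(10, Rational(1, 2))))) = Add(332, Mul(830, I, Pow(10, Rational(1, 2))))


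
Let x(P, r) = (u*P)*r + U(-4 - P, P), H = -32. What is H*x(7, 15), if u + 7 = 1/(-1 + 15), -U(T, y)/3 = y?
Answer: 23952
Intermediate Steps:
U(T, y) = -3*y
u = -97/14 (u = -7 + 1/(-1 + 15) = -7 + 1/14 = -97/14 ≈ -6.9286)
x(P, r) = -3*P - 97*P*r/14 (x(P, r) = (-97*P/14)*r - 3*P = -97*P*r/14 - 3*P = -3*P - 97*P*r/14)
H*x(7, 15) = -16*7*(-42 - 97*15)/7 = -16*7*(-42 - 1455)/7 = -16*7*(-1497)/7 = -32*(-1497/2) = 23952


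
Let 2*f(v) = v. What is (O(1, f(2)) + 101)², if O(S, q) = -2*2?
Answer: 9409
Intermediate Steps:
f(v) = v/2
O(S, q) = -4
(O(1, f(2)) + 101)² = (-4 + 101)² = 97² = 9409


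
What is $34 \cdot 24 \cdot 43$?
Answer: $35088$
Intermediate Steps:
$34 \cdot 24 \cdot 43 = 816 \cdot 43 = 35088$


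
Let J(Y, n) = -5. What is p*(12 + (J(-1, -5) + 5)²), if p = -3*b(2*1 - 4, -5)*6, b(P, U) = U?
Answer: 1080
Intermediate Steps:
p = 90 (p = -3*(-5)*6 = 15*6 = 90)
p*(12 + (J(-1, -5) + 5)²) = 90*(12 + (-5 + 5)²) = 90*(12 + 0²) = 90*(12 + 0) = 90*12 = 1080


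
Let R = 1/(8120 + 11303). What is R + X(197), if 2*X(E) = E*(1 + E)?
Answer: 378806770/19423 ≈ 19503.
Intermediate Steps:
R = 1/19423 ≈ 5.1485e-5
X(E) = E*(1 + E)/2 (X(E) = (E*(1 + E))/2 = E*(1 + E)/2)
R + X(197) = 1/19423 + (½)*197*(1 + 197) = 1/19423 + (½)*197*198 = 1/19423 + 19503 = 378806770/19423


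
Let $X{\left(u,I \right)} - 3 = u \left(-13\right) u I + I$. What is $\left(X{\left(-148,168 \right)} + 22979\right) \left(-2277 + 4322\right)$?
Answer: $-97782055370$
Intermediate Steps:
$X{\left(u,I \right)} = 3 + I - 13 I u^{2}$ ($X{\left(u,I \right)} = 3 + \left(u \left(-13\right) u I + I\right) = 3 + \left(- 13 u u I + I\right) = 3 + \left(- 13 u^{2} I + I\right) = 3 - \left(- I + 13 I u^{2}\right) = 3 + I - 13 I u^{2}$)
$\left(X{\left(-148,168 \right)} + 22979\right) \left(-2277 + 4322\right) = \left(\left(3 + 168 - 2184 \left(-148\right)^{2}\right) + 22979\right) \left(-2277 + 4322\right) = \left(\left(3 + 168 - 2184 \cdot 21904\right) + 22979\right) 2045 = \left(\left(3 + 168 - 47838336\right) + 22979\right) 2045 = \left(-47838165 + 22979\right) 2045 = \left(-47815186\right) 2045 = -97782055370$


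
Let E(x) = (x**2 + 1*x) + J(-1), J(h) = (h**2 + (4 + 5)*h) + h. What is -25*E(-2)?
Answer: 175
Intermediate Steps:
J(h) = h**2 + 10*h (J(h) = (h**2 + 9*h) + h = h**2 + 10*h)
E(x) = -9 + x + x**2 (E(x) = (x**2 + 1*x) - (10 - 1) = (x**2 + x) - 1*9 = (x + x**2) - 9 = -9 + x + x**2)
-25*E(-2) = -25*(-9 - 2 + (-2)**2) = -25*(-9 - 2 + 4) = -25*(-7) = 175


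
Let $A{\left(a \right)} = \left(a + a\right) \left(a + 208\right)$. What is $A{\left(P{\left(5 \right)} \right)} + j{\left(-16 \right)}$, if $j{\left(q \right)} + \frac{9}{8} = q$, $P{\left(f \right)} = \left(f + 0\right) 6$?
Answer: $\frac{114103}{8} \approx 14263.0$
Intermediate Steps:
$P{\left(f \right)} = 6 f$ ($P{\left(f \right)} = f 6 = 6 f$)
$j{\left(q \right)} = - \frac{9}{8} + q$
$A{\left(a \right)} = 2 a \left(208 + a\right)$
$A{\left(P{\left(5 \right)} \right)} + j{\left(-16 \right)} = 2 \cdot 6 \cdot 5 \left(208 + 6 \cdot 5\right) - \frac{137}{8} = 2 \cdot 30 \left(208 + 30\right) - \frac{137}{8} = 2 \cdot 30 \cdot 238 - \frac{137}{8} = 14280 - \frac{137}{8} = \frac{114103}{8}$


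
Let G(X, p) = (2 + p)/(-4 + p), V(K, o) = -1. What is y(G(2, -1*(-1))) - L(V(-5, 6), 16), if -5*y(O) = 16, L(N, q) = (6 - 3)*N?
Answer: -⅕ ≈ -0.20000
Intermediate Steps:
G(X, p) = (2 + p)/(-4 + p)
L(N, q) = 3*N
y(O) = -16/5 (y(O) = -⅕*16 = -16/5)
y(G(2, -1*(-1))) - L(V(-5, 6), 16) = -16/5 - 3*(-1) = -16/5 - 1*(-3) = -16/5 + 3 = -⅕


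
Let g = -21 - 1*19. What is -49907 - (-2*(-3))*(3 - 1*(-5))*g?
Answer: -47987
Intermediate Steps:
g = -40 (g = -21 - 19 = -40)
-49907 - (-2*(-3))*(3 - 1*(-5))*g = -49907 - (-2*(-3))*(3 - 1*(-5))*(-40) = -49907 - 6*(3 + 5)*(-40) = -49907 - 6*8*(-40) = -49907 - 48*(-40) = -49907 - 1*(-1920) = -49907 + 1920 = -47987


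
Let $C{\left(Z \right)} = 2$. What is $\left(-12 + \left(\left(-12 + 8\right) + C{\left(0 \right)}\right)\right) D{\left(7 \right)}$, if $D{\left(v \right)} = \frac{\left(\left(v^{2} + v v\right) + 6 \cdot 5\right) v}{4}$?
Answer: $-3136$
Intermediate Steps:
$D{\left(v \right)} = \frac{v \left(30 + 2 v^{2}\right)}{4}$ ($D{\left(v \right)} = \left(\left(v^{2} + v^{2}\right) + 30\right) v \frac{1}{4} = \left(2 v^{2} + 30\right) v \frac{1}{4} = \left(30 + 2 v^{2}\right) v \frac{1}{4} = v \left(30 + 2 v^{2}\right) \frac{1}{4} = \frac{v \left(30 + 2 v^{2}\right)}{4}$)
$\left(-12 + \left(\left(-12 + 8\right) + C{\left(0 \right)}\right)\right) D{\left(7 \right)} = \left(-12 + \left(\left(-12 + 8\right) + 2\right)\right) \frac{1}{2} \cdot 7 \left(15 + 7^{2}\right) = \left(-12 + \left(-4 + 2\right)\right) \frac{1}{2} \cdot 7 \left(15 + 49\right) = \left(-12 - 2\right) \frac{1}{2} \cdot 7 \cdot 64 = \left(-14\right) 224 = -3136$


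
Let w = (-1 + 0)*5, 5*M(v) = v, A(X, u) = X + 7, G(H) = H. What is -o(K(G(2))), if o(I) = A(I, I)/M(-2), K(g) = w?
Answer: 5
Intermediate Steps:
A(X, u) = 7 + X
M(v) = v/5
w = -5 (w = -1*5 = -5)
K(g) = -5
o(I) = -35/2 - 5*I/2 (o(I) = (7 + I)/(((⅕)*(-2))) = (7 + I)/(-⅖) = (7 + I)*(-5/2) = -35/2 - 5*I/2)
-o(K(G(2))) = -(-35/2 - 5/2*(-5)) = -(-35/2 + 25/2) = -1*(-5) = 5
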